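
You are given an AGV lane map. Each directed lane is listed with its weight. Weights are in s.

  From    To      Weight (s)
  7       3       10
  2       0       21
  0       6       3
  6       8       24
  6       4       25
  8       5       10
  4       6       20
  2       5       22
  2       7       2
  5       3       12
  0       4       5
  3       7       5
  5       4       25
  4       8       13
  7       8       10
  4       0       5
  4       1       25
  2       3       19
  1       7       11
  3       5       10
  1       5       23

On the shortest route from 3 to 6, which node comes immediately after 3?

5

Candidate routes:
3 - 5 - 4 - 6: 10+25+20 = 55
3 - 5 - 4 - 0 - 6: 10+25+5+3 = 43
The minimum is 43 s via 3 - 5 - 4 - 0 - 6.
So from 3 the first move is to 5.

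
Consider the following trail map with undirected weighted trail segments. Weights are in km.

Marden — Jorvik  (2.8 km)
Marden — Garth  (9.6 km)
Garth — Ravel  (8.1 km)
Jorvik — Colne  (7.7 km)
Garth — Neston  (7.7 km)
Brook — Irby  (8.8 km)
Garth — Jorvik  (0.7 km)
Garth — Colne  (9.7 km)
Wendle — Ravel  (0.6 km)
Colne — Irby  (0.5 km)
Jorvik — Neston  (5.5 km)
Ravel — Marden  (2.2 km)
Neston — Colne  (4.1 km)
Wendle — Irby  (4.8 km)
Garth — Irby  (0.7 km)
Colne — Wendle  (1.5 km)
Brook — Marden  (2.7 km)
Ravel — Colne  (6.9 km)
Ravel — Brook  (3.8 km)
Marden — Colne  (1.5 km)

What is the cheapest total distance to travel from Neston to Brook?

Enumerating some paths:
Neston - Colne - Marden - Brook: 4.1+1.5+2.7 = 8.3
Neston - Colne - Wendle - Ravel - Brook: 4.1+1.5+0.6+3.8 = 10
Neston - Colne - Wendle - Ravel - Marden - Brook: 4.1+1.5+0.6+2.2+2.7 = 11.1
Neston - Jorvik - Marden - Brook: 5.5+2.8+2.7 = 11
The minimum is 8.3 km via Neston - Colne - Marden - Brook.

8.3 km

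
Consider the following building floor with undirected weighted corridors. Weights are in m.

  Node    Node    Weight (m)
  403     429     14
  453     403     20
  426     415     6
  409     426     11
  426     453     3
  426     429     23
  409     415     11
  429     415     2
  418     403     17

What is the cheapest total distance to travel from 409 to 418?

Enumerating some paths:
409 - 415 - 429 - 403 - 418: 11+2+14+17 = 44
409 - 426 - 415 - 429 - 403 - 418: 11+6+2+14+17 = 50
Cheapest is 409 - 415 - 429 - 403 - 418 at 44 m.

44 m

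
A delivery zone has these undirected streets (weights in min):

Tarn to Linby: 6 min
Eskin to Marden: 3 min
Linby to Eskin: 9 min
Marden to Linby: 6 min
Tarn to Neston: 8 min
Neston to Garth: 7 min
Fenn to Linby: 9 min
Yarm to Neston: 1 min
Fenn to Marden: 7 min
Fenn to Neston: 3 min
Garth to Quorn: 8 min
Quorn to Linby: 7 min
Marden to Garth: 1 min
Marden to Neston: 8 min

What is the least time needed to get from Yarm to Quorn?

Settle nodes by increasing distance from Yarm:
Yarm: 0
Neston: 1  (via Yarm)
Fenn: 4  (via Neston)
Garth: 8  (via Neston)
Marden: 9  (via Neston)
Tarn: 9  (via Neston)
Eskin: 12  (via Marden)
Linby: 13  (via Fenn)
Quorn: 16  (via Garth)
Shortest route: Yarm–Neston–Garth–Quorn = 16 min.

16 min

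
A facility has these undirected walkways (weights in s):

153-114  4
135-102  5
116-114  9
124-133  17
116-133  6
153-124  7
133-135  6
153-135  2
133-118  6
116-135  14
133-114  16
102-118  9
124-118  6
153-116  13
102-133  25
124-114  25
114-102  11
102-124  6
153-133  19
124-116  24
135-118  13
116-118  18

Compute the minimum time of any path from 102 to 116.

17 s

Running Dijkstra from 102:
102: 0
135: 5  (via 102)
124: 6  (via 102)
153: 7  (via 135)
118: 9  (via 102)
114: 11  (via 102)
133: 11  (via 135)
116: 17  (via 133)
Shortest route: 102–135–133–116 = 17 s.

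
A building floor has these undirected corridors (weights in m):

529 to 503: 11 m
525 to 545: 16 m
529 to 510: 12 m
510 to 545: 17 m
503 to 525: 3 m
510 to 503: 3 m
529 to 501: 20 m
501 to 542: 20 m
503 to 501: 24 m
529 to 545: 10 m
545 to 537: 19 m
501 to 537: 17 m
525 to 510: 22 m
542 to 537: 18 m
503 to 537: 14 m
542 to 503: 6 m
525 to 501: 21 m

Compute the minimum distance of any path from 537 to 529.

25 m

Settle nodes by increasing distance from 537:
537: 0
503: 14  (via 537)
501: 17  (via 537)
525: 17  (via 503)
510: 17  (via 503)
542: 18  (via 537)
545: 19  (via 537)
529: 25  (via 503)
Shortest route: 537 → 503 → 529 = 25 m.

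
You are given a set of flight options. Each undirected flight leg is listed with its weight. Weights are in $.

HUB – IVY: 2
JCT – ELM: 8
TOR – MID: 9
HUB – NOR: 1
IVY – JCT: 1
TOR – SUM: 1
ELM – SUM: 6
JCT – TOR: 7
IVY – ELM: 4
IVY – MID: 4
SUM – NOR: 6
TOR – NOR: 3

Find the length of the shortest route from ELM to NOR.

Shortest distances from ELM:
ELM: 0
IVY: 4  (via ELM)
JCT: 5  (via IVY)
SUM: 6  (via ELM)
HUB: 6  (via IVY)
TOR: 7  (via SUM)
NOR: 7  (via HUB)
Shortest route: ELM–IVY–HUB–NOR = $7.

$7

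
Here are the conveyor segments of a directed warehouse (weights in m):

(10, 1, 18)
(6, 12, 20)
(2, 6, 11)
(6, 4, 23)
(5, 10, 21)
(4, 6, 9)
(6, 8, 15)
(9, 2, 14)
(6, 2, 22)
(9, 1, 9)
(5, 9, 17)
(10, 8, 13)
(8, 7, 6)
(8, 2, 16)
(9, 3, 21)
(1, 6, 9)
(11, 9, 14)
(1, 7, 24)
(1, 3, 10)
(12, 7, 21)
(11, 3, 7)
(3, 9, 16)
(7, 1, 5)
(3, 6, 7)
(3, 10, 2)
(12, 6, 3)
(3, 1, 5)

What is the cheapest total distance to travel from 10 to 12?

47 m

Compare a few routes:
10–1–6–12: 18+9+20 = 47
10–1–3–6–12: 18+10+7+20 = 55
10–8–7–1–6–12: 13+6+5+9+20 = 53
The minimum is 47 m via 10–1–6–12.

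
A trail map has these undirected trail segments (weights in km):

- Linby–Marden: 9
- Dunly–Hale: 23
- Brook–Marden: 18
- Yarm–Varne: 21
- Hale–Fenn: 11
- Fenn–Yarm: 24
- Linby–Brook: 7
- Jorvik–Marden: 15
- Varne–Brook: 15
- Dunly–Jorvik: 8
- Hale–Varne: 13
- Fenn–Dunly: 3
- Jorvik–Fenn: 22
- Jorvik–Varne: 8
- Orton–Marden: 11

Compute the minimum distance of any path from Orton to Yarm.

Compare a few routes:
Orton–Marden–Jorvik–Dunly–Fenn–Yarm: 11+15+8+3+24 = 61
Orton–Marden–Jorvik–Varne–Yarm: 11+15+8+21 = 55
The minimum is 55 km via Orton–Marden–Jorvik–Varne–Yarm.

55 km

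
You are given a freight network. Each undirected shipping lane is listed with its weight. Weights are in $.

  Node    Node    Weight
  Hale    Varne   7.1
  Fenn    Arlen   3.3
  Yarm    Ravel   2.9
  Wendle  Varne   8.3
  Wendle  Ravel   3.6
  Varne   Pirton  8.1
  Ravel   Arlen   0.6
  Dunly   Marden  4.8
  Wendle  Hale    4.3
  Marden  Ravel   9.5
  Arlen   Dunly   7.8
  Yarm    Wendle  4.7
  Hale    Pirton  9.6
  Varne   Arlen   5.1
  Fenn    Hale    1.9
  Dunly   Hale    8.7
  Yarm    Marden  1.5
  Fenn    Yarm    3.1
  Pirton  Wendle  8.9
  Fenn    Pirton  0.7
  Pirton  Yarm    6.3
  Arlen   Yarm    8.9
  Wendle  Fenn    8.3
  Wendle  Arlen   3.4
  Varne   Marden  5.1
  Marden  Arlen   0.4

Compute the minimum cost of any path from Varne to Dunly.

Running Dijkstra from Varne:
Varne: 0
Marden: 5.1  (via Varne)
Arlen: 5.1  (via Varne)
Ravel: 5.7  (via Arlen)
Yarm: 6.6  (via Marden)
Hale: 7.1  (via Varne)
Pirton: 8.1  (via Varne)
Wendle: 8.3  (via Varne)
Fenn: 8.4  (via Arlen)
Dunly: 9.9  (via Marden)
Shortest route: Varne → Marden → Dunly = $9.9.

$9.9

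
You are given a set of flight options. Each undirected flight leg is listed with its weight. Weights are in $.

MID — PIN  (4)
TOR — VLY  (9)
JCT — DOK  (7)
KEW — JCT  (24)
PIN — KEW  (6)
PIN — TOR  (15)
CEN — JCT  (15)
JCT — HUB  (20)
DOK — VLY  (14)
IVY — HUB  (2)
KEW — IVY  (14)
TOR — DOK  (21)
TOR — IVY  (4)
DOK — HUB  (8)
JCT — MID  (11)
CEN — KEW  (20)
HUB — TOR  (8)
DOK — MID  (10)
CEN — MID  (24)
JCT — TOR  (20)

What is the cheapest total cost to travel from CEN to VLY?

$36

Enumerating some paths:
CEN → JCT → DOK → HUB → IVY → TOR → VLY: 15+7+8+2+4+9 = 45
CEN → JCT → DOK → VLY: 15+7+14 = 36
CEN → JCT → TOR → VLY: 15+20+9 = 44
Cheapest is CEN → JCT → DOK → VLY at $36.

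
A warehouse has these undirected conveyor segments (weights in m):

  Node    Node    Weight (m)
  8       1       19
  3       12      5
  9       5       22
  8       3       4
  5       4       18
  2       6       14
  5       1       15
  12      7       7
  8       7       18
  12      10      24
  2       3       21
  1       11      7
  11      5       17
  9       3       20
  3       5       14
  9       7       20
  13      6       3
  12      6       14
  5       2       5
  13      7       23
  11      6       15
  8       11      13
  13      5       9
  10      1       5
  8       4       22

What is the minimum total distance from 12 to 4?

Shortest distances from 12:
12: 0
3: 5  (via 12)
7: 7  (via 12)
8: 9  (via 3)
6: 14  (via 12)
13: 17  (via 6)
5: 19  (via 3)
11: 22  (via 8)
2: 24  (via 5)
10: 24  (via 12)
9: 25  (via 3)
1: 28  (via 8)
4: 31  (via 8)
Shortest route: 12 → 3 → 8 → 4 = 31 m.

31 m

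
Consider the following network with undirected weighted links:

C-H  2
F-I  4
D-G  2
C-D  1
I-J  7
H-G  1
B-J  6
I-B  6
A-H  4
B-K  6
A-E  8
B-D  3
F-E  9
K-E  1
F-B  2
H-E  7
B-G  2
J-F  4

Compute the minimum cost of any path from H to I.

9

Running Dijkstra from H:
H: 0
G: 1  (via H)
C: 2  (via H)
B: 3  (via G)
D: 3  (via G)
A: 4  (via H)
F: 5  (via B)
E: 7  (via H)
K: 8  (via E)
I: 9  (via B)
Shortest route: H → G → B → I = 9.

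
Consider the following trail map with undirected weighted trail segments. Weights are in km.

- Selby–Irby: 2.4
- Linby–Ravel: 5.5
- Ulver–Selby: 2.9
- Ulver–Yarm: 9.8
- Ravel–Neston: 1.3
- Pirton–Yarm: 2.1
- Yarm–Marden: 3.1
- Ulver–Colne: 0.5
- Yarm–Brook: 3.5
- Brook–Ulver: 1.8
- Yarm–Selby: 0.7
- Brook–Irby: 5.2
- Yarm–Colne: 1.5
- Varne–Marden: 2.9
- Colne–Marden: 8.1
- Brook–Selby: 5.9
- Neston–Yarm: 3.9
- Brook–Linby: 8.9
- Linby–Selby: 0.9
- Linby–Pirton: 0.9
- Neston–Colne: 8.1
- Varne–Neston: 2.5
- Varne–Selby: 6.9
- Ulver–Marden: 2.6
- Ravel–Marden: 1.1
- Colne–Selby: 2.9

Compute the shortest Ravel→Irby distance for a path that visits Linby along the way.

Best Ravel to Linby: Ravel–Linby costing 5.5
Shortest Linby→Irby: Linby–Selby–Irby = 3.3
Total via Linby: 5.5 + 3.3 = 8.8 km.

8.8 km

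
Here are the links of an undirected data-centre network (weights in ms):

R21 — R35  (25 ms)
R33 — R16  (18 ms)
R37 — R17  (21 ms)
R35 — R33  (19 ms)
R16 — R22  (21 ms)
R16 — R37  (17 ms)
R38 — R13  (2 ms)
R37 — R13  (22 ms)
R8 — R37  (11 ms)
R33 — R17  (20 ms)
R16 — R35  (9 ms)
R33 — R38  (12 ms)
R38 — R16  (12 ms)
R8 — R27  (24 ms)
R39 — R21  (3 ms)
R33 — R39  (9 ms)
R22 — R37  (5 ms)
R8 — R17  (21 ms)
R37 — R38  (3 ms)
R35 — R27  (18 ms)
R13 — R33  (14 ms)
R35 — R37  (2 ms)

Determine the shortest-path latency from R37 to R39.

24 ms

Enumerating some paths:
R37 → R35 → R33 → R39: 2+19+9 = 30
R37 → R38 → R33 → R39: 3+12+9 = 24
R37 → R38 → R13 → R33 → R39: 3+2+14+9 = 28
The minimum is 24 ms via R37 → R38 → R33 → R39.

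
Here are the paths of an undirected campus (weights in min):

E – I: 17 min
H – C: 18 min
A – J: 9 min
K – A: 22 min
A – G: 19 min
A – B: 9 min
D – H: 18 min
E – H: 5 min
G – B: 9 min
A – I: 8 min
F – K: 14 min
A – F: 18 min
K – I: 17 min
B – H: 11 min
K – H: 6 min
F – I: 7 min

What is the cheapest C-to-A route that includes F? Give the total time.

53 min

Best C to F: C → H → K → F costing 38
Best F to A: F → I → A costing 15
Total via F: 38 + 15 = 53 min.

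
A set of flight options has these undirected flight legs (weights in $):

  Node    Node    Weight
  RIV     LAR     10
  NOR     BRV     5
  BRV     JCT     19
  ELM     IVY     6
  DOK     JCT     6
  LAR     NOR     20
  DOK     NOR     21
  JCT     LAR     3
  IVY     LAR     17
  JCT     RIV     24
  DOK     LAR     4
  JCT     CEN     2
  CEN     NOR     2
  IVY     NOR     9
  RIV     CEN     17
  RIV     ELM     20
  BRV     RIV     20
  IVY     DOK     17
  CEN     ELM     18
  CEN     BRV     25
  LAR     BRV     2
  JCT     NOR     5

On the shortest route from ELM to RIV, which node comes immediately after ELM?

Enumerating some paths:
ELM - IVY - NOR - BRV - LAR - RIV: 6+9+5+2+10 = 32
ELM - RIV: 20 = 20
The minimum is $20 via ELM - RIV.
So from ELM the first move is to RIV.

RIV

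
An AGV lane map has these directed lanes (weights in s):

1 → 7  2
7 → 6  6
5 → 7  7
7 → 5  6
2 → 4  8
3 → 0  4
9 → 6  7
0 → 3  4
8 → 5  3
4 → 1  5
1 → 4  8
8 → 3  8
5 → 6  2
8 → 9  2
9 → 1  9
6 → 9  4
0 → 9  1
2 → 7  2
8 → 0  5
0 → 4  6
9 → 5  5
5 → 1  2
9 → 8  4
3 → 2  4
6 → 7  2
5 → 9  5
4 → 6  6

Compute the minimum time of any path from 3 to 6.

Settle nodes by increasing distance from 3:
3: 0
0: 4  (via 3)
2: 4  (via 3)
9: 5  (via 0)
7: 6  (via 2)
8: 9  (via 9)
4: 10  (via 0)
5: 10  (via 9)
1: 12  (via 5)
6: 12  (via 9)
Shortest route: 3 → 0 → 9 → 6 = 12 s.

12 s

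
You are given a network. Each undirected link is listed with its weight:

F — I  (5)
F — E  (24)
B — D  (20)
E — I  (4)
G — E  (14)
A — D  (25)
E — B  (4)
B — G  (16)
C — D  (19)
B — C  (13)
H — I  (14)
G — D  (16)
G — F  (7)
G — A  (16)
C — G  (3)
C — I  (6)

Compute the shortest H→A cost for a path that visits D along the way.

64

Best H to D: H → I → C → D costing 39
Shortest D→A: D → A = 25
Total via D: 39 + 25 = 64.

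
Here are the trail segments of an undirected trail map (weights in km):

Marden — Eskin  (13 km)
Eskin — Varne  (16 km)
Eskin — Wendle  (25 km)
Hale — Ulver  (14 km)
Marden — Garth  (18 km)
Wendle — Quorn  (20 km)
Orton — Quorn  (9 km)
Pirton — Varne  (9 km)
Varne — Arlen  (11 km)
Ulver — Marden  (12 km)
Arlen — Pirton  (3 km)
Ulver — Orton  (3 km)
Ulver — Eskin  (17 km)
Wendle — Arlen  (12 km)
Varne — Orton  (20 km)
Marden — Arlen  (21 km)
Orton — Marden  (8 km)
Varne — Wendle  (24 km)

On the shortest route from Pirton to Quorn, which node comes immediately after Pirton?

Candidate routes:
Pirton - Arlen - Wendle - Quorn: 3+12+20 = 35
Pirton - Varne - Orton - Quorn: 9+20+9 = 38
Pirton - Arlen - Marden - Orton - Quorn: 3+21+8+9 = 41
The minimum is 35 km via Pirton - Arlen - Wendle - Quorn.
So from Pirton the first move is to Arlen.

Arlen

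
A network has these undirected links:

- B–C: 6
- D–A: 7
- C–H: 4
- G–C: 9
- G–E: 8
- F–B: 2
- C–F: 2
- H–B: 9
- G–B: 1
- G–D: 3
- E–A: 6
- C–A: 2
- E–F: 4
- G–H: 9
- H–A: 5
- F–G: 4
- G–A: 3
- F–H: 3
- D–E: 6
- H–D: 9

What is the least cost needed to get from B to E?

6

Enumerating some paths:
B–G–F–E: 1+4+4 = 9
B–G–E: 1+8 = 9
B–F–E: 2+4 = 6
The minimum is 6 via B–F–E.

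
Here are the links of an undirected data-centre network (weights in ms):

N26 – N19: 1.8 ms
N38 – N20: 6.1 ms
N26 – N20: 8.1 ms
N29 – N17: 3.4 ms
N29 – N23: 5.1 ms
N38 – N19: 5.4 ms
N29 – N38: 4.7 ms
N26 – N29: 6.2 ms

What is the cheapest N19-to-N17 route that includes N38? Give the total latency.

13.5 ms

Shortest N19→N38: N19 → N38 = 5.4
Shortest N38→N17: N38 → N29 → N17 = 8.1
Total via N38: 5.4 + 8.1 = 13.5 ms.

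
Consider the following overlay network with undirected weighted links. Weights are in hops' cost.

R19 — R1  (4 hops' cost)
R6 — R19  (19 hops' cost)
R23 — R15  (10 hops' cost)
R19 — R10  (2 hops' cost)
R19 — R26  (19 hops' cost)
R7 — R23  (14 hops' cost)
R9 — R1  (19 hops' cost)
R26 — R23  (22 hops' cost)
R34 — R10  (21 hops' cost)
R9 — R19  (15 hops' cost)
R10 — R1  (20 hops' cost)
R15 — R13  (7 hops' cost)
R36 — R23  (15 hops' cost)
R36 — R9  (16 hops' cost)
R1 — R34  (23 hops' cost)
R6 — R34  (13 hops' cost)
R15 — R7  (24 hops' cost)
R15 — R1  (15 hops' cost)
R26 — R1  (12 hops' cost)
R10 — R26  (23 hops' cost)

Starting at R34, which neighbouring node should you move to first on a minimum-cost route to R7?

R1

Enumerating some paths:
R34 - R10 - R19 - R1 - R15 - R7: 21+2+4+15+24 = 66
R34 - R1 - R15 - R7: 23+15+24 = 62
The minimum is 62 hops' cost via R34 - R1 - R15 - R7.
So from R34 the first move is to R1.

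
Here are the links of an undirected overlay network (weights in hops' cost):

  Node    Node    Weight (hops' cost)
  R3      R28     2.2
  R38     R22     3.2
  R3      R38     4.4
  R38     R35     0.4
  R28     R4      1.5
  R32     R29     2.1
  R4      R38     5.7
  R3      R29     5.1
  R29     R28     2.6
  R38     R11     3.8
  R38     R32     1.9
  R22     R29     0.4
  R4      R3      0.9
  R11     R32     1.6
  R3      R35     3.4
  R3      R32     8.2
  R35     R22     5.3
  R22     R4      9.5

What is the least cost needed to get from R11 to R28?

6.3 hops' cost

Settle nodes by increasing distance from R11:
R11: 0
R32: 1.6  (via R11)
R38: 3.5  (via R32)
R29: 3.7  (via R32)
R35: 3.9  (via R38)
R22: 4.1  (via R29)
R28: 6.3  (via R29)
Shortest route: R11–R32–R29–R28 = 6.3 hops' cost.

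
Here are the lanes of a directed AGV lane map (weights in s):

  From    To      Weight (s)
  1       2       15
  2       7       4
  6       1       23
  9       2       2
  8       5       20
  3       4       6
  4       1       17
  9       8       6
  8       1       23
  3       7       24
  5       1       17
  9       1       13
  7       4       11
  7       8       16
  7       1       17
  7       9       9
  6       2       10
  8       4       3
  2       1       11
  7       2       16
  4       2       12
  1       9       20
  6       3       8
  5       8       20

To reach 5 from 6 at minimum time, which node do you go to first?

2

Compare a few routes:
6 → 2 → 7 → 9 → 8 → 5: 10+4+9+6+20 = 49
6 → 2 → 7 → 8 → 5: 10+4+16+20 = 50
The minimum is 49 s via 6 → 2 → 7 → 9 → 8 → 5.
So from 6 the first move is to 2.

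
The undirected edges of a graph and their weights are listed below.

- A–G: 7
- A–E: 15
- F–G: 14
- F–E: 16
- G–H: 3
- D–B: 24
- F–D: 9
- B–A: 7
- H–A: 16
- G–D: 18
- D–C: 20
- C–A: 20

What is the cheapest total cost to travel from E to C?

Enumerating some paths:
E–A–G–D–C: 15+7+18+20 = 60
E–F–D–C: 16+9+20 = 45
E–F–G–A–C: 16+14+7+20 = 57
E–A–C: 15+20 = 35
Cheapest is E–A–C at 35.

35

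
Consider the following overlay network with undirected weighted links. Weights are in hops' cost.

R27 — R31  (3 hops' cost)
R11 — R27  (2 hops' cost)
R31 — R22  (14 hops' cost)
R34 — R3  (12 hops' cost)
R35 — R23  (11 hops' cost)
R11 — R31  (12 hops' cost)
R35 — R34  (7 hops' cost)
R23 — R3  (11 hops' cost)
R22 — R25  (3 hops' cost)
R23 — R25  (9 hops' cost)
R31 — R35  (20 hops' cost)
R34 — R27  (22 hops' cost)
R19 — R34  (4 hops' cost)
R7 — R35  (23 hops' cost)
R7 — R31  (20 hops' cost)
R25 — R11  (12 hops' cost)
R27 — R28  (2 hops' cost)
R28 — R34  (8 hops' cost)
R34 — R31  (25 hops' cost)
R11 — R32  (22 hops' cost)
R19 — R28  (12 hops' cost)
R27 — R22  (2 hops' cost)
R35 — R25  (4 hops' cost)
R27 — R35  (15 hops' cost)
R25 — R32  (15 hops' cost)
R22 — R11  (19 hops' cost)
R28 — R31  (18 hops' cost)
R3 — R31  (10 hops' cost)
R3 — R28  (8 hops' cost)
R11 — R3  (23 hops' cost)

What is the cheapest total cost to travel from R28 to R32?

Settle nodes by increasing distance from R28:
R28: 0
R27: 2  (via R28)
R11: 4  (via R27)
R22: 4  (via R27)
R31: 5  (via R27)
R25: 7  (via R22)
R34: 8  (via R28)
R3: 8  (via R28)
R35: 11  (via R25)
R19: 12  (via R28)
R23: 16  (via R25)
R32: 22  (via R25)
Shortest route: R28 → R27 → R22 → R25 → R32 = 22 hops' cost.

22 hops' cost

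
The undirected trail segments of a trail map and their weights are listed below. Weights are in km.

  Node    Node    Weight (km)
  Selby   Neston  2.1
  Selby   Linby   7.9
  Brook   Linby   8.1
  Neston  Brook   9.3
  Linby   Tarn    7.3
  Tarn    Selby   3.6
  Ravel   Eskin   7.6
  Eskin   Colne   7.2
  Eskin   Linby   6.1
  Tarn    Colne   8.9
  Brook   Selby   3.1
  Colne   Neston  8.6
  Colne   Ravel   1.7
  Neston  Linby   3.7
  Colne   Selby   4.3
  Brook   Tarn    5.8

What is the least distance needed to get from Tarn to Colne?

Shortest distances from Tarn:
Tarn: 0
Selby: 3.6  (via Tarn)
Neston: 5.7  (via Selby)
Brook: 5.8  (via Tarn)
Linby: 7.3  (via Tarn)
Colne: 7.9  (via Selby)
Shortest route: Tarn–Selby–Colne = 7.9 km.

7.9 km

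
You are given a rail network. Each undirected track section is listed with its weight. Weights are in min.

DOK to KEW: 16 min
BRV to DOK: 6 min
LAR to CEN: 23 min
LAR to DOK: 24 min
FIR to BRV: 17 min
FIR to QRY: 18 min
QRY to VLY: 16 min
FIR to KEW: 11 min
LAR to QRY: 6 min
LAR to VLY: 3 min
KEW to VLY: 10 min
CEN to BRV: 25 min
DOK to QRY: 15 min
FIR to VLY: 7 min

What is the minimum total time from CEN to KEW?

Shortest distances from CEN:
CEN: 0
LAR: 23  (via CEN)
BRV: 25  (via CEN)
VLY: 26  (via LAR)
QRY: 29  (via LAR)
DOK: 31  (via BRV)
FIR: 33  (via VLY)
KEW: 36  (via VLY)
Shortest route: CEN → LAR → VLY → KEW = 36 min.

36 min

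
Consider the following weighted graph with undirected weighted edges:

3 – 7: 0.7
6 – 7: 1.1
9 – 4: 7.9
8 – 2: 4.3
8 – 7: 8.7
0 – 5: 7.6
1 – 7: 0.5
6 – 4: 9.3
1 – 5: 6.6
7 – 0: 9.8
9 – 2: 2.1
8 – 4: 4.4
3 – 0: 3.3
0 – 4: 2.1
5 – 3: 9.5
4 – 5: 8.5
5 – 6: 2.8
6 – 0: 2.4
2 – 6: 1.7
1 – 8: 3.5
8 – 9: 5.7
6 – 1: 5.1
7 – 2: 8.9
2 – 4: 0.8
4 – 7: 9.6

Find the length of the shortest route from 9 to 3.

5.6

Running Dijkstra from 9:
9: 0
2: 2.1  (via 9)
4: 2.9  (via 2)
6: 3.8  (via 2)
7: 4.9  (via 6)
0: 5  (via 4)
1: 5.4  (via 7)
3: 5.6  (via 7)
Shortest route: 9–2–6–7–3 = 5.6.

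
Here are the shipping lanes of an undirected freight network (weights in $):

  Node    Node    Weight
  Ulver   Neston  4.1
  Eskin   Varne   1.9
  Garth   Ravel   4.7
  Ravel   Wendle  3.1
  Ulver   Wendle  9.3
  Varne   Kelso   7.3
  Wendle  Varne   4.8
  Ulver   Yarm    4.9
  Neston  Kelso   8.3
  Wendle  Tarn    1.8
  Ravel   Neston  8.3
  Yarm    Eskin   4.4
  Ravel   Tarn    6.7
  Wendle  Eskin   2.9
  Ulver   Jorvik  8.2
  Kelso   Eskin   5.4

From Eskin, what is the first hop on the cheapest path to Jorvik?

Candidate routes:
Eskin → Varne → Wendle → Ulver → Jorvik: 1.9+4.8+9.3+8.2 = 24.2
Eskin → Yarm → Ulver → Jorvik: 4.4+4.9+8.2 = 17.5
Eskin → Wendle → Ulver → Jorvik: 2.9+9.3+8.2 = 20.4
The minimum is $17.5 via Eskin → Yarm → Ulver → Jorvik.
So from Eskin the first move is to Yarm.

Yarm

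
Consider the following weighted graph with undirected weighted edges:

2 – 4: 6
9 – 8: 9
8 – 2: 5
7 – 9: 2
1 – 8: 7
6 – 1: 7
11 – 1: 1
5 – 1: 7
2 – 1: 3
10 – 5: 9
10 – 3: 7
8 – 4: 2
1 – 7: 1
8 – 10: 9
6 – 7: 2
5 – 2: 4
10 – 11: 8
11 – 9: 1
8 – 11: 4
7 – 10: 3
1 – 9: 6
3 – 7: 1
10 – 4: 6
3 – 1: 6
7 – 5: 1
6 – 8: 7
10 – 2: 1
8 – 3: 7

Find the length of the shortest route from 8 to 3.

7

Compare a few routes:
8 → 11 → 9 → 7 → 3: 4+1+2+1 = 8
8 → 3: 7 = 7
8 → 1 → 7 → 3: 7+1+1 = 9
The minimum is 7 via 8 → 3.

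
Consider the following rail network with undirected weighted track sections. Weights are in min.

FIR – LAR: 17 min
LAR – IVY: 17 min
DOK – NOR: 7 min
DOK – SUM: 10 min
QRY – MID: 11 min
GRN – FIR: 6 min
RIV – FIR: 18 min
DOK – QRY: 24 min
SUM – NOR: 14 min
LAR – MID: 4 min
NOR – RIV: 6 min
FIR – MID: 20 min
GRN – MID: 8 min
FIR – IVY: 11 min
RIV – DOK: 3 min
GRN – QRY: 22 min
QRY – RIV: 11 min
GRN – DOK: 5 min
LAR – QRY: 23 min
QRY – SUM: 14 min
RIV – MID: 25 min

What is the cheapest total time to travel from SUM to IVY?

32 min

Enumerating some paths:
SUM → DOK → RIV → FIR → IVY: 10+3+18+11 = 42
SUM → DOK → GRN → FIR → IVY: 10+5+6+11 = 32
SUM → NOR → DOK → GRN → FIR → IVY: 14+7+5+6+11 = 43
The minimum is 32 min via SUM → DOK → GRN → FIR → IVY.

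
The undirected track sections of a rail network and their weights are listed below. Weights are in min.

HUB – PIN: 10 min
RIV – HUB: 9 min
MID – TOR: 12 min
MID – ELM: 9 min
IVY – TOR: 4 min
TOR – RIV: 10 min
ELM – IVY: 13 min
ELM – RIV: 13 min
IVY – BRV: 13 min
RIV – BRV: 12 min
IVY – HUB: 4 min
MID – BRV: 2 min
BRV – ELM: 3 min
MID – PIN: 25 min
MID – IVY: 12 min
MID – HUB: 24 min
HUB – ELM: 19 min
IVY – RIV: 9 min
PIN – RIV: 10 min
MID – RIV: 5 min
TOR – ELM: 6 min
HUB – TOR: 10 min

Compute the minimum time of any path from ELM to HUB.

Settle nodes by increasing distance from ELM:
ELM: 0
BRV: 3  (via ELM)
MID: 5  (via BRV)
TOR: 6  (via ELM)
IVY: 10  (via TOR)
RIV: 10  (via MID)
HUB: 14  (via IVY)
Shortest route: ELM–TOR–IVY–HUB = 14 min.

14 min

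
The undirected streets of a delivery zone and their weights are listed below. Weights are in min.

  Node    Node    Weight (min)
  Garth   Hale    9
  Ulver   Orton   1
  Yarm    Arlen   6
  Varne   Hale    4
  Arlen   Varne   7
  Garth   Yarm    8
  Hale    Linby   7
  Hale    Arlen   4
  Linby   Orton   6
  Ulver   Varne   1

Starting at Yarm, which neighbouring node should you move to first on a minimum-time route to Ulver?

Compare a few routes:
Yarm–Arlen–Varne–Ulver: 6+7+1 = 14
Yarm–Arlen–Hale–Varne–Ulver: 6+4+4+1 = 15
Cheapest is Yarm–Arlen–Varne–Ulver at 14 min.
So from Yarm the first move is to Arlen.

Arlen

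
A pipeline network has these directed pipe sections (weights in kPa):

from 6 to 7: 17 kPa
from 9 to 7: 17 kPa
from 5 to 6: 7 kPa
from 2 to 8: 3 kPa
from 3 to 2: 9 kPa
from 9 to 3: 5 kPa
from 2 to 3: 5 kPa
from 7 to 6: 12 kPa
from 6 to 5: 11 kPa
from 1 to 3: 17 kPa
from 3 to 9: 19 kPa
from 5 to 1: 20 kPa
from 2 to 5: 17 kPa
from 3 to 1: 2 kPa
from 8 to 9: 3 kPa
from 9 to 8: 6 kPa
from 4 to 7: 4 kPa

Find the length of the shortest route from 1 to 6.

50 kPa

Shortest distances from 1:
1: 0
3: 17  (via 1)
2: 26  (via 3)
8: 29  (via 2)
9: 32  (via 8)
5: 43  (via 2)
7: 49  (via 9)
6: 50  (via 5)
Shortest route: 1 → 3 → 2 → 5 → 6 = 50 kPa.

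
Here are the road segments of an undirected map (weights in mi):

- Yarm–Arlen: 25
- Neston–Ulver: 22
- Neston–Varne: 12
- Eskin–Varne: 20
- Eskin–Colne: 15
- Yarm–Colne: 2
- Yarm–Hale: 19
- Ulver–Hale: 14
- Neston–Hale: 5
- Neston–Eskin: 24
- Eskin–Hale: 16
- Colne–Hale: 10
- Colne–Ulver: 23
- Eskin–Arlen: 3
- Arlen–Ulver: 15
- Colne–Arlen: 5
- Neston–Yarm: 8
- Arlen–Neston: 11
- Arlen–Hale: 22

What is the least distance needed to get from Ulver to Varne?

Enumerating some paths:
Ulver - Neston - Varne: 22+12 = 34
Ulver - Arlen - Neston - Varne: 15+11+12 = 38
Ulver - Arlen - Eskin - Varne: 15+3+20 = 38
Ulver - Hale - Neston - Varne: 14+5+12 = 31
The minimum is 31 mi via Ulver - Hale - Neston - Varne.

31 mi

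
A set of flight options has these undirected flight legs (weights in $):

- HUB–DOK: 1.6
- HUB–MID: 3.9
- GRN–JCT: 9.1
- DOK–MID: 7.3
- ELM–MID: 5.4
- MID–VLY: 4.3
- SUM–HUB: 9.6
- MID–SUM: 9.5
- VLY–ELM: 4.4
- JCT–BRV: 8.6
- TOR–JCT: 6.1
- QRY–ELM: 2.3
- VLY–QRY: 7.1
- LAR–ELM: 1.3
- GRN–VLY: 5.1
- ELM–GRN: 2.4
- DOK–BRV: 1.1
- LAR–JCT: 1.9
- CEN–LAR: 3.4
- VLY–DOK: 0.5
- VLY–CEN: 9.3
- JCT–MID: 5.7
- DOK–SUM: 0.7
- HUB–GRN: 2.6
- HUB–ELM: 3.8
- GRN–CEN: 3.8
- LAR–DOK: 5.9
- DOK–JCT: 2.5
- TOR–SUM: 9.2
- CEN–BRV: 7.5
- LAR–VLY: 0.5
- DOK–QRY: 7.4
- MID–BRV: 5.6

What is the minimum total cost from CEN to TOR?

Candidate routes:
CEN → LAR → VLY → DOK → SUM → TOR: 3.4+0.5+0.5+0.7+9.2 = 14.3
CEN → LAR → VLY → DOK → JCT → TOR: 3.4+0.5+0.5+2.5+6.1 = 13
CEN → LAR → JCT → TOR: 3.4+1.9+6.1 = 11.4
The minimum is $11.4 via CEN → LAR → JCT → TOR.

$11.4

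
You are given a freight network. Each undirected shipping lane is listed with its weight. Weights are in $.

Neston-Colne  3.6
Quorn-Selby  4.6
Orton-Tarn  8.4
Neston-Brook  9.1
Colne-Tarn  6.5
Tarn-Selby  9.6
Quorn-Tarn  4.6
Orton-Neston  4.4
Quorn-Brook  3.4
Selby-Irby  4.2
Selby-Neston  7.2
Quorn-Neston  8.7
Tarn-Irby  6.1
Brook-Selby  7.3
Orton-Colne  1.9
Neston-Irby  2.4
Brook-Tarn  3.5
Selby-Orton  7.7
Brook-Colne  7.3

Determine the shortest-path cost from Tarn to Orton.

Running Dijkstra from Tarn:
Tarn: 0
Brook: 3.5  (via Tarn)
Quorn: 4.6  (via Tarn)
Irby: 6.1  (via Tarn)
Colne: 6.5  (via Tarn)
Orton: 8.4  (via Tarn)
Shortest route: Tarn → Orton = $8.4.

$8.4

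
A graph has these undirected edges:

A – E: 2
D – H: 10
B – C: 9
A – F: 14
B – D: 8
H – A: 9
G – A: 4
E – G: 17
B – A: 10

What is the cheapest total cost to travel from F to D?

Candidate routes:
F → A → H → D: 14+9+10 = 33
F → A → B → D: 14+10+8 = 32
Cheapest is F → A → B → D at 32.

32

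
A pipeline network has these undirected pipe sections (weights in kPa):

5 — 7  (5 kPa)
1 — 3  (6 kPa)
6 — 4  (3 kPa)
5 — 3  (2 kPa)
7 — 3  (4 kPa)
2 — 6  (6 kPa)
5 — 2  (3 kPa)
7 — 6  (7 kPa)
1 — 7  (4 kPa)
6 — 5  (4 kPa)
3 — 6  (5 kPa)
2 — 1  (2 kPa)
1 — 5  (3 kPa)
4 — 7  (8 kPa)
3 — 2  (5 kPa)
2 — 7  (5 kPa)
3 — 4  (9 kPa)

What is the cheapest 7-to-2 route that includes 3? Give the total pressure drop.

Shortest 7→3: 7 → 3 = 4
Shortest 3→2: 3 → 2 = 5
Total via 3: 4 + 5 = 9 kPa.

9 kPa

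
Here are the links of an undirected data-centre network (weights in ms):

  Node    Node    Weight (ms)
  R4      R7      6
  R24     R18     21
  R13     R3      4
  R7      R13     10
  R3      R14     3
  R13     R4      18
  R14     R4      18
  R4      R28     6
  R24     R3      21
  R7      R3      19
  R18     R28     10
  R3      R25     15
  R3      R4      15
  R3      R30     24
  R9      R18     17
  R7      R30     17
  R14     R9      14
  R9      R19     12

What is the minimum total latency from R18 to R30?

Candidate routes:
R18–R28–R4–R7–R30: 10+6+6+17 = 39
R18–R28–R4–R3–R30: 10+6+15+24 = 55
Cheapest is R18–R28–R4–R7–R30 at 39 ms.

39 ms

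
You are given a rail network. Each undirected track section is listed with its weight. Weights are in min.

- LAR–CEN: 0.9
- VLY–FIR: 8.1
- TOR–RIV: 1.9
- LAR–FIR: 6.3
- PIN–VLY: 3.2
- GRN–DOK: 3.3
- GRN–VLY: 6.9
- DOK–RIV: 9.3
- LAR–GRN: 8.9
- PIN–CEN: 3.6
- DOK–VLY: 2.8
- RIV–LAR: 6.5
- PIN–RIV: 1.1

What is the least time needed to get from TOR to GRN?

Shortest distances from TOR:
TOR: 0
RIV: 1.9  (via TOR)
PIN: 3  (via RIV)
VLY: 6.2  (via PIN)
CEN: 6.6  (via PIN)
LAR: 7.5  (via CEN)
DOK: 9  (via VLY)
GRN: 12.3  (via DOK)
Shortest route: TOR–RIV–PIN–VLY–DOK–GRN = 12.3 min.

12.3 min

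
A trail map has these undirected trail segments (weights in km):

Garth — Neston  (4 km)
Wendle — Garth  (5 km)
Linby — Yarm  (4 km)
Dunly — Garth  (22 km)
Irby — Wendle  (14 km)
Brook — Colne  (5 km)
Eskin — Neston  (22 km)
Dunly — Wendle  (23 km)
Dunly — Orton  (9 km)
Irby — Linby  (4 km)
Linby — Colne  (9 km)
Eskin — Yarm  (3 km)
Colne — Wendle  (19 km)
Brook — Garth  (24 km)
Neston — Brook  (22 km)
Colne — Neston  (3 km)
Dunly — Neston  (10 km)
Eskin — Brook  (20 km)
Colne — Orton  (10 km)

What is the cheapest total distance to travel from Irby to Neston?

16 km

Enumerating some paths:
Irby → Wendle → Garth → Neston: 14+5+4 = 23
Irby → Linby → Yarm → Eskin → Neston: 4+4+3+22 = 33
Irby → Linby → Colne → Neston: 4+9+3 = 16
Cheapest is Irby → Linby → Colne → Neston at 16 km.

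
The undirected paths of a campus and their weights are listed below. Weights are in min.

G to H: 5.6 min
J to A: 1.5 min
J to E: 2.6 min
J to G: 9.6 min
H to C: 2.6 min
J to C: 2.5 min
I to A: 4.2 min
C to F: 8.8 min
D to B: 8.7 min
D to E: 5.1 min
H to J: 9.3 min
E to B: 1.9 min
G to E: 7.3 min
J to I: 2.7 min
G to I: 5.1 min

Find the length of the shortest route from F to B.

Running Dijkstra from F:
F: 0
C: 8.8  (via F)
J: 11.3  (via C)
H: 11.4  (via C)
A: 12.8  (via J)
E: 13.9  (via J)
I: 14  (via J)
B: 15.8  (via E)
Shortest route: F → C → J → E → B = 15.8 min.

15.8 min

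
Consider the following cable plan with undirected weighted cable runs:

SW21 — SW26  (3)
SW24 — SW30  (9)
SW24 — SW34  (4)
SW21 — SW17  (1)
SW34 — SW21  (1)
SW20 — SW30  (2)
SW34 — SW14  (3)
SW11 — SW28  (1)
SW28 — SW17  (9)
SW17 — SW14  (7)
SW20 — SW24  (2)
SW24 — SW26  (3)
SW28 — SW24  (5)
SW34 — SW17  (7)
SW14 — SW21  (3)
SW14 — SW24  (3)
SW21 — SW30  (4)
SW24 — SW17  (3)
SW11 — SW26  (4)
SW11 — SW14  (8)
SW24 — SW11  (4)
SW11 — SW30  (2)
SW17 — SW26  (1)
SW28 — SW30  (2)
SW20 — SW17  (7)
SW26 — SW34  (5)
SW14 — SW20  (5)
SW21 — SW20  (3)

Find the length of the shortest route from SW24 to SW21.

Running Dijkstra from SW24:
SW24: 0
SW20: 2  (via SW24)
SW14: 3  (via SW24)
SW26: 3  (via SW24)
SW17: 3  (via SW24)
SW30: 4  (via SW20)
SW11: 4  (via SW24)
SW34: 4  (via SW24)
SW21: 4  (via SW17)
Shortest route: SW24 → SW17 → SW21 = 4.

4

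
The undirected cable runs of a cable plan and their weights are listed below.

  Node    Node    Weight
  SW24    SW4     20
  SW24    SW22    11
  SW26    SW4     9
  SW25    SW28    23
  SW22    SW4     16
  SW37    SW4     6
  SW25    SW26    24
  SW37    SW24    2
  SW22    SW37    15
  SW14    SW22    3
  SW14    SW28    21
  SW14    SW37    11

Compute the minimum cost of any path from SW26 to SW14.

Settle nodes by increasing distance from SW26:
SW26: 0
SW4: 9  (via SW26)
SW37: 15  (via SW4)
SW24: 17  (via SW37)
SW25: 24  (via SW26)
SW22: 25  (via SW4)
SW14: 26  (via SW37)
Shortest route: SW26–SW4–SW37–SW14 = 26.

26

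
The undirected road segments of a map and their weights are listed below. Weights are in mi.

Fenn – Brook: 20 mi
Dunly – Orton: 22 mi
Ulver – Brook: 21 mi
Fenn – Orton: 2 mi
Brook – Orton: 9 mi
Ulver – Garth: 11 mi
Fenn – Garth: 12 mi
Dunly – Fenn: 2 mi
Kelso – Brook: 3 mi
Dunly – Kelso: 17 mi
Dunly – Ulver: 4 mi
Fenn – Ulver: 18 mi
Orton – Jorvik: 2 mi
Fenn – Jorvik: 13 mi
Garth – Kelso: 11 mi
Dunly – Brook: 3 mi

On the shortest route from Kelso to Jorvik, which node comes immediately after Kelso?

Compare a few routes:
Kelso - Brook - Dunly - Fenn - Orton - Jorvik: 3+3+2+2+2 = 12
Kelso - Brook - Dunly - Fenn - Jorvik: 3+3+2+13 = 21
Kelso - Brook - Orton - Jorvik: 3+9+2 = 14
Kelso - Dunly - Fenn - Orton - Jorvik: 17+2+2+2 = 23
The minimum is 12 mi via Kelso - Brook - Dunly - Fenn - Orton - Jorvik.
So from Kelso the first move is to Brook.

Brook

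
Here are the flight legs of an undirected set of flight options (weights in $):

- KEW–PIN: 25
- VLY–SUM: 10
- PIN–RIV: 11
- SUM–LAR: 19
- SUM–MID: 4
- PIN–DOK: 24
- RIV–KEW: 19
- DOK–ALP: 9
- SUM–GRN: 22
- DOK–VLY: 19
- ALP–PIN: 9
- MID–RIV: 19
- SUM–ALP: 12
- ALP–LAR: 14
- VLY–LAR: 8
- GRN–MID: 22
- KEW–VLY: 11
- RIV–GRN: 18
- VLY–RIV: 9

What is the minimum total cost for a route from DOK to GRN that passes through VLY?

$46

Shortest DOK→VLY: DOK → VLY = 19
Shortest VLY→GRN: VLY → RIV → GRN = 27
Total via VLY: 19 + 27 = $46.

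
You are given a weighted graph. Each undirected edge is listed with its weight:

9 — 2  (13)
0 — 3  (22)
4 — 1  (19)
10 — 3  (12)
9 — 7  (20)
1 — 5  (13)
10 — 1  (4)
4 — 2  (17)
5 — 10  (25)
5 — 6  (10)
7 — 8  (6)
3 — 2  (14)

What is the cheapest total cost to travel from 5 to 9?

56

Compare a few routes:
5 - 1 - 4 - 2 - 9: 13+19+17+13 = 62
5 - 1 - 10 - 3 - 2 - 9: 13+4+12+14+13 = 56
Cheapest is 5 - 1 - 10 - 3 - 2 - 9 at 56.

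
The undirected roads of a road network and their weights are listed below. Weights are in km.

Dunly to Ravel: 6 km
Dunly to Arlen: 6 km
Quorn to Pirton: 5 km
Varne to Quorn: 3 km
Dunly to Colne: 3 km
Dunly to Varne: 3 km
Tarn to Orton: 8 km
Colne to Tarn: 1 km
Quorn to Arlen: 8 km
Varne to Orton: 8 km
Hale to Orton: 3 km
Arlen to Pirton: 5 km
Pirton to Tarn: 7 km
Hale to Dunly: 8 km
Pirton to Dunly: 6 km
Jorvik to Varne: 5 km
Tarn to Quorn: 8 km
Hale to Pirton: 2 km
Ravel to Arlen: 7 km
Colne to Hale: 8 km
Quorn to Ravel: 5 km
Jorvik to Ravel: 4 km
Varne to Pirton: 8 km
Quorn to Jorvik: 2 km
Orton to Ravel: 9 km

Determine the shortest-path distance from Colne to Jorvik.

11 km

Compare a few routes:
Colne → Tarn → Pirton → Quorn → Jorvik: 1+7+5+2 = 15
Colne → Dunly → Varne → Jorvik: 3+3+5 = 11
Colne → Dunly → Ravel → Jorvik: 3+6+4 = 13
The minimum is 11 km via Colne → Dunly → Varne → Jorvik.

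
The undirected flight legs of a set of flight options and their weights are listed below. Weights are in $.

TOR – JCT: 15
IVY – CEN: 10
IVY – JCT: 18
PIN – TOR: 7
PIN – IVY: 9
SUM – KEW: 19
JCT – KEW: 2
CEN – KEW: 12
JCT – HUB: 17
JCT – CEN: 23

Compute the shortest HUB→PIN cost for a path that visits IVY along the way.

$44

Best HUB to IVY: HUB–JCT–IVY costing 35
Best IVY to PIN: IVY–PIN costing 9
Total via IVY: 35 + 9 = $44.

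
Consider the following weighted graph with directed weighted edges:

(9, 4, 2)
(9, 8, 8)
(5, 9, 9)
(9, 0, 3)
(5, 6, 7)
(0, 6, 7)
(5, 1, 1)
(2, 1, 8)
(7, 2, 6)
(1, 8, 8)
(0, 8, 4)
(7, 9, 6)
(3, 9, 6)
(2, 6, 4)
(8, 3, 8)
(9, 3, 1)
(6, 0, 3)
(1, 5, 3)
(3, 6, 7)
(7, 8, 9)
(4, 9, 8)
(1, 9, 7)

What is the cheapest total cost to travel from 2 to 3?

16

Shortest distances from 2:
2: 0
6: 4  (via 2)
0: 7  (via 6)
1: 8  (via 2)
5: 11  (via 1)
8: 11  (via 0)
9: 15  (via 1)
3: 16  (via 9)
Shortest route: 2–1–9–3 = 16.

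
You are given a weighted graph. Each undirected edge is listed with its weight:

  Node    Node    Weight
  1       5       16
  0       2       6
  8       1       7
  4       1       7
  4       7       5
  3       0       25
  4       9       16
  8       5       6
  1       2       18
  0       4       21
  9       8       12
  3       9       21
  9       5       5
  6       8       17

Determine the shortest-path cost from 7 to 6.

36

Candidate routes:
7 → 4 → 9 → 5 → 8 → 6: 5+16+5+6+17 = 49
7 → 4 → 9 → 8 → 6: 5+16+12+17 = 50
7 → 4 → 1 → 8 → 6: 5+7+7+17 = 36
The minimum is 36 via 7 → 4 → 1 → 8 → 6.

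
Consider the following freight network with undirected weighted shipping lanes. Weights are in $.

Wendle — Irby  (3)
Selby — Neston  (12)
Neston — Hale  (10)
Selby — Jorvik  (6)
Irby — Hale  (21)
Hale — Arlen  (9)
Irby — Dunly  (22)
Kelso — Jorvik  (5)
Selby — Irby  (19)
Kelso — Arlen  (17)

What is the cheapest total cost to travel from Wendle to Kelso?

Compare a few routes:
Wendle - Irby - Hale - Neston - Selby - Jorvik - Kelso: 3+21+10+12+6+5 = 57
Wendle - Irby - Hale - Arlen - Kelso: 3+21+9+17 = 50
Wendle - Irby - Selby - Jorvik - Kelso: 3+19+6+5 = 33
Cheapest is Wendle - Irby - Selby - Jorvik - Kelso at $33.

$33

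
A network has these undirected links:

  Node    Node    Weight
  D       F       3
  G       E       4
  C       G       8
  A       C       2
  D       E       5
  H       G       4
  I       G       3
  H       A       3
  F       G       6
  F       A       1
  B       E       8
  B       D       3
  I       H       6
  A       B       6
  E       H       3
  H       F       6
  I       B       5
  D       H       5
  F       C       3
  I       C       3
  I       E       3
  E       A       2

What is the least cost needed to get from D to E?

Running Dijkstra from D:
D: 0
B: 3  (via D)
F: 3  (via D)
A: 4  (via F)
E: 5  (via D)
Shortest route: D → E = 5.

5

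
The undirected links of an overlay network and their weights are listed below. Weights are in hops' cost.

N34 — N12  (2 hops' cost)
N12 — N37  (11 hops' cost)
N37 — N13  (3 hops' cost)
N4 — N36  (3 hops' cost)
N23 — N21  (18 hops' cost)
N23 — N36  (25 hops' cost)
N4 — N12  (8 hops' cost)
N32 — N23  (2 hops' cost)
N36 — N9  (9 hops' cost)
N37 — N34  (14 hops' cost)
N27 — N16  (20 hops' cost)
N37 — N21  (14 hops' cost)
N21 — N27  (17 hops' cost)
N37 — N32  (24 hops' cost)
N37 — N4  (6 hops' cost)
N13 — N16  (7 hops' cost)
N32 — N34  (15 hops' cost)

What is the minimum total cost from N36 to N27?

Shortest distances from N36:
N36: 0
N4: 3  (via N36)
N9: 9  (via N36)
N37: 9  (via N4)
N12: 11  (via N4)
N13: 12  (via N37)
N34: 13  (via N12)
N16: 19  (via N13)
N21: 23  (via N37)
N23: 25  (via N36)
N32: 27  (via N23)
N27: 39  (via N16)
Shortest route: N36 → N4 → N37 → N13 → N16 → N27 = 39 hops' cost.

39 hops' cost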